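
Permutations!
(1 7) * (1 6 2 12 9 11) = (1 7 6 2 12 9 11) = [0, 7, 12, 3, 4, 5, 2, 6, 8, 11, 10, 1, 9]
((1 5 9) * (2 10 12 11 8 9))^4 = ((1 5 2 10 12 11 8 9))^4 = (1 12)(2 8)(5 11)(9 10)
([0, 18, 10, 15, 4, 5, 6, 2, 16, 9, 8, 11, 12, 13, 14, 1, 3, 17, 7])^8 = [0, 15, 7, 16, 4, 5, 6, 18, 10, 9, 2, 11, 12, 13, 14, 3, 8, 17, 1]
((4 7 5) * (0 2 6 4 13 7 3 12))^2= ((0 2 6 4 3 12)(5 13 7))^2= (0 6 3)(2 4 12)(5 7 13)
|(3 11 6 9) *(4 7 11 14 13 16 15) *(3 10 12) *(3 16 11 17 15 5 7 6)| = 20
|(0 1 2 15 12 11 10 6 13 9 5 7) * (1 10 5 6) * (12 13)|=12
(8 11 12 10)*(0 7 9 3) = (0 7 9 3)(8 11 12 10) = [7, 1, 2, 0, 4, 5, 6, 9, 11, 3, 8, 12, 10]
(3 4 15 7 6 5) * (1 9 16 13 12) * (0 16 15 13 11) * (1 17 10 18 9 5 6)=[16, 5, 2, 4, 13, 3, 6, 1, 8, 15, 18, 0, 17, 12, 14, 7, 11, 10, 9]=(0 16 11)(1 5 3 4 13 12 17 10 18 9 15 7)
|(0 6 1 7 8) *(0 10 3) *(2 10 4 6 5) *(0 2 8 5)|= 6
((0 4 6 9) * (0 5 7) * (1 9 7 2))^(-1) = ((0 4 6 7)(1 9 5 2))^(-1) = (0 7 6 4)(1 2 5 9)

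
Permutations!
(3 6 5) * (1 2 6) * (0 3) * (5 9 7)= (0 3 1 2 6 9 7 5)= [3, 2, 6, 1, 4, 0, 9, 5, 8, 7]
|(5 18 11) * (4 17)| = |(4 17)(5 18 11)| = 6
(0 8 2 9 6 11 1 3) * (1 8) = (0 1 3)(2 9 6 11 8) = [1, 3, 9, 0, 4, 5, 11, 7, 2, 6, 10, 8]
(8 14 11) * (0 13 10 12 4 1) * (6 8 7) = (0 13 10 12 4 1)(6 8 14 11 7) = [13, 0, 2, 3, 1, 5, 8, 6, 14, 9, 12, 7, 4, 10, 11]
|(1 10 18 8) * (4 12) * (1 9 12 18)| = 10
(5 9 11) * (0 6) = (0 6)(5 9 11) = [6, 1, 2, 3, 4, 9, 0, 7, 8, 11, 10, 5]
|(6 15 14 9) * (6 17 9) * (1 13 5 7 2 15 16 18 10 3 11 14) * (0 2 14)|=14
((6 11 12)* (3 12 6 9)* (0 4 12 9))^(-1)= (0 12 4)(3 9)(6 11)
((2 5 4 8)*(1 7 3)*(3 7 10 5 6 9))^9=((1 10 5 4 8 2 6 9 3))^9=(10)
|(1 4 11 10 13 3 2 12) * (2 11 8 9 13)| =10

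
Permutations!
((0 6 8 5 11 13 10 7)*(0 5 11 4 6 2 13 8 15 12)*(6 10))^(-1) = (0 12 15 6 13 2)(4 5 7 10)(8 11)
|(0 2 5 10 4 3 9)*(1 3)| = 8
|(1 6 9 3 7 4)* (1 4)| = 5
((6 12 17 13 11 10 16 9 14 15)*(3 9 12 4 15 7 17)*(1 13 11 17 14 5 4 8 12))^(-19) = ((1 13 17 11 10 16)(3 9 5 4 15 6 8 12)(7 14))^(-19) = (1 16 10 11 17 13)(3 6 5 12 15 9 8 4)(7 14)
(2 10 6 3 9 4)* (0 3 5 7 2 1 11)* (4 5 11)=(0 3 9 5 7 2 10 6 11)(1 4)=[3, 4, 10, 9, 1, 7, 11, 2, 8, 5, 6, 0]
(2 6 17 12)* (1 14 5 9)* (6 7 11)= [0, 14, 7, 3, 4, 9, 17, 11, 8, 1, 10, 6, 2, 13, 5, 15, 16, 12]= (1 14 5 9)(2 7 11 6 17 12)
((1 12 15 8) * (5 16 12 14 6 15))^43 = ((1 14 6 15 8)(5 16 12))^43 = (1 15 14 8 6)(5 16 12)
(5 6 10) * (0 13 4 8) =(0 13 4 8)(5 6 10) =[13, 1, 2, 3, 8, 6, 10, 7, 0, 9, 5, 11, 12, 4]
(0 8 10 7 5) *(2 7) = (0 8 10 2 7 5) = [8, 1, 7, 3, 4, 0, 6, 5, 10, 9, 2]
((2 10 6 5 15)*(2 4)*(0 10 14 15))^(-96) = (15)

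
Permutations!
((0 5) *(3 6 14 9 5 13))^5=((0 13 3 6 14 9 5))^5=(0 9 6 13 5 14 3)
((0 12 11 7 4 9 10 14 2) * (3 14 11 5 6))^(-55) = (0 12 5 6 3 14 2) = ((0 12 5 6 3 14 2)(4 9 10 11 7))^(-55)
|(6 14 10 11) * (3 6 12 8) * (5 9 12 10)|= |(3 6 14 5 9 12 8)(10 11)|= 14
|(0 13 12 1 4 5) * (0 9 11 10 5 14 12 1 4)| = 12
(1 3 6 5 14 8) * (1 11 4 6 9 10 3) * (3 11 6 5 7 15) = [0, 1, 2, 9, 5, 14, 7, 15, 6, 10, 11, 4, 12, 13, 8, 3] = (3 9 10 11 4 5 14 8 6 7 15)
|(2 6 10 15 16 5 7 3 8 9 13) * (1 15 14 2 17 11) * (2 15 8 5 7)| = |(1 8 9 13 17 11)(2 6 10 14 15 16 7 3 5)| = 18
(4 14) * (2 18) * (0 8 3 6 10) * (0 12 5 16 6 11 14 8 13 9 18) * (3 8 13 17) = (0 17 3 11 14 4 13 9 18 2)(5 16 6 10 12) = [17, 1, 0, 11, 13, 16, 10, 7, 8, 18, 12, 14, 5, 9, 4, 15, 6, 3, 2]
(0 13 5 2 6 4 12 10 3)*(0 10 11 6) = (0 13 5 2)(3 10)(4 12 11 6) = [13, 1, 0, 10, 12, 2, 4, 7, 8, 9, 3, 6, 11, 5]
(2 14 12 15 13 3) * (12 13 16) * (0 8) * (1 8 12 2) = (0 12 15 16 2 14 13 3 1 8) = [12, 8, 14, 1, 4, 5, 6, 7, 0, 9, 10, 11, 15, 3, 13, 16, 2]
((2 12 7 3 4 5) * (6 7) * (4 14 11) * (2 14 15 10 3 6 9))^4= ((2 12 9)(3 15 10)(4 5 14 11)(6 7))^4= (2 12 9)(3 15 10)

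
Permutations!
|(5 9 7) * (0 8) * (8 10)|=3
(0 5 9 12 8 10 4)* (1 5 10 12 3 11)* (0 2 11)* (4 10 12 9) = (0 12 8 9 3)(1 5 4 2 11) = [12, 5, 11, 0, 2, 4, 6, 7, 9, 3, 10, 1, 8]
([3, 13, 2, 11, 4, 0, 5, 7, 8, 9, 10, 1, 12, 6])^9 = (0 11 13 5 3 1 6)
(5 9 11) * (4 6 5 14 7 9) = (4 6 5)(7 9 11 14) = [0, 1, 2, 3, 6, 4, 5, 9, 8, 11, 10, 14, 12, 13, 7]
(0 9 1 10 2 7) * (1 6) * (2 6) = (0 9 2 7)(1 10 6) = [9, 10, 7, 3, 4, 5, 1, 0, 8, 2, 6]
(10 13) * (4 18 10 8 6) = [0, 1, 2, 3, 18, 5, 4, 7, 6, 9, 13, 11, 12, 8, 14, 15, 16, 17, 10] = (4 18 10 13 8 6)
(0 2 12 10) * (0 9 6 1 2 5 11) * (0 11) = (0 5)(1 2 12 10 9 6) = [5, 2, 12, 3, 4, 0, 1, 7, 8, 6, 9, 11, 10]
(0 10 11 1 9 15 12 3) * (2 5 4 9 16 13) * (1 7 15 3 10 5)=(0 5 4 9 3)(1 16 13 2)(7 15 12 10 11)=[5, 16, 1, 0, 9, 4, 6, 15, 8, 3, 11, 7, 10, 2, 14, 12, 13]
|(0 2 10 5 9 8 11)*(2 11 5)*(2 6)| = 6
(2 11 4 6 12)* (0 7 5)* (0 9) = (0 7 5 9)(2 11 4 6 12) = [7, 1, 11, 3, 6, 9, 12, 5, 8, 0, 10, 4, 2]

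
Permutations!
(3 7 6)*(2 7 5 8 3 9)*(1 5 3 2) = (1 5 8 2 7 6 9) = [0, 5, 7, 3, 4, 8, 9, 6, 2, 1]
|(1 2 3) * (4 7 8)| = 3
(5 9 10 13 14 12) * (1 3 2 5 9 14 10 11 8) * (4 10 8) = [0, 3, 5, 2, 10, 14, 6, 7, 1, 11, 13, 4, 9, 8, 12] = (1 3 2 5 14 12 9 11 4 10 13 8)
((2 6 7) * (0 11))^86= ((0 11)(2 6 7))^86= (11)(2 7 6)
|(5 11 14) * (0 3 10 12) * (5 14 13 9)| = 4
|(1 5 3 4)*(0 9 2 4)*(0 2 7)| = |(0 9 7)(1 5 3 2 4)| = 15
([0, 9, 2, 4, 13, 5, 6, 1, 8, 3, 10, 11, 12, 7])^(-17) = (1 9 3 4 13 7)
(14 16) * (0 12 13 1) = (0 12 13 1)(14 16) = [12, 0, 2, 3, 4, 5, 6, 7, 8, 9, 10, 11, 13, 1, 16, 15, 14]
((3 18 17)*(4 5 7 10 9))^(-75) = ((3 18 17)(4 5 7 10 9))^(-75) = (18)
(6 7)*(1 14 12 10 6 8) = (1 14 12 10 6 7 8) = [0, 14, 2, 3, 4, 5, 7, 8, 1, 9, 6, 11, 10, 13, 12]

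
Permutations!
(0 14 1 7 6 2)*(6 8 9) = [14, 7, 0, 3, 4, 5, 2, 8, 9, 6, 10, 11, 12, 13, 1] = (0 14 1 7 8 9 6 2)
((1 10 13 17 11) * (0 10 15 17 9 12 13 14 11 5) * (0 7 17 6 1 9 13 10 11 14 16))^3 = ((0 11 9 12 10 16)(1 15 6)(5 7 17))^3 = (17)(0 12)(9 16)(10 11)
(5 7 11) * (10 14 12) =[0, 1, 2, 3, 4, 7, 6, 11, 8, 9, 14, 5, 10, 13, 12] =(5 7 11)(10 14 12)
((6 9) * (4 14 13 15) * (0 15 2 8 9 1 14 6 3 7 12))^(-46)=(0 13 12 14 7 1 3 6 9 4 8 15 2)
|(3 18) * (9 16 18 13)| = |(3 13 9 16 18)| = 5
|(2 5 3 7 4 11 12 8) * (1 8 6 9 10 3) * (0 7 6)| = 20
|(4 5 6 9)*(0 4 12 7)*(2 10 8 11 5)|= 11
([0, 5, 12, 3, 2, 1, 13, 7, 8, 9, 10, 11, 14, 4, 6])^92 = [0, 1, 14, 3, 12, 5, 4, 7, 8, 9, 10, 11, 6, 2, 13]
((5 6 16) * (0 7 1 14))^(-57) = ((0 7 1 14)(5 6 16))^(-57) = (16)(0 14 1 7)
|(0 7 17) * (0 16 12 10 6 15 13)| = |(0 7 17 16 12 10 6 15 13)| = 9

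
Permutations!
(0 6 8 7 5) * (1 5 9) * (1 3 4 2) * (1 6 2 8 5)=(0 2 6 5)(3 4 8 7 9)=[2, 1, 6, 4, 8, 0, 5, 9, 7, 3]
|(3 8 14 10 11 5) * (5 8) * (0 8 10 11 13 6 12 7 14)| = |(0 8)(3 5)(6 12 7 14 11 10 13)| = 14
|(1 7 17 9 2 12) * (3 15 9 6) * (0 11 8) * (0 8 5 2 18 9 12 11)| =42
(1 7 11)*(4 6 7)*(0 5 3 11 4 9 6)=(0 5 3 11 1 9 6 7 4)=[5, 9, 2, 11, 0, 3, 7, 4, 8, 6, 10, 1]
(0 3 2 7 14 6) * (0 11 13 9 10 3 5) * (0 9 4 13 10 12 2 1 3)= [5, 3, 7, 1, 13, 9, 11, 14, 8, 12, 0, 10, 2, 4, 6]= (0 5 9 12 2 7 14 6 11 10)(1 3)(4 13)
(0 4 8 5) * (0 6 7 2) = [4, 1, 0, 3, 8, 6, 7, 2, 5] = (0 4 8 5 6 7 2)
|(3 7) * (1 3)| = |(1 3 7)| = 3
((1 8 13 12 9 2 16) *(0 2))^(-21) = (0 1 12 2 8 9 16 13)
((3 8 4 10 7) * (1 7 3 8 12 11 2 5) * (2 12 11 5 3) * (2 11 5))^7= ((1 7 8 4 10 11 12 2 3 5))^7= (1 2 10 7 3 11 8 5 12 4)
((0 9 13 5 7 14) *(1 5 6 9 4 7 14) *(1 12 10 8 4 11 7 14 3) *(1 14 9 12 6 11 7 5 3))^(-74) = (0 5 4 6 3 13 10)(1 9 12 14 11 8 7)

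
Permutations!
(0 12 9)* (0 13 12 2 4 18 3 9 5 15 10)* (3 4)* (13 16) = (0 2 3 9 16 13 12 5 15 10)(4 18) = [2, 1, 3, 9, 18, 15, 6, 7, 8, 16, 0, 11, 5, 12, 14, 10, 13, 17, 4]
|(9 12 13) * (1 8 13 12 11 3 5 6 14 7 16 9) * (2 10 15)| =|(1 8 13)(2 10 15)(3 5 6 14 7 16 9 11)| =24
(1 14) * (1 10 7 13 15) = (1 14 10 7 13 15) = [0, 14, 2, 3, 4, 5, 6, 13, 8, 9, 7, 11, 12, 15, 10, 1]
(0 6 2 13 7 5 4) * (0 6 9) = [9, 1, 13, 3, 6, 4, 2, 5, 8, 0, 10, 11, 12, 7] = (0 9)(2 13 7 5 4 6)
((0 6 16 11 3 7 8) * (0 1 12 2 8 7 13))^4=((0 6 16 11 3 13)(1 12 2 8))^4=(0 3 16)(6 13 11)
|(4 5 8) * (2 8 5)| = |(2 8 4)| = 3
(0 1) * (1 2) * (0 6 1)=[2, 6, 0, 3, 4, 5, 1]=(0 2)(1 6)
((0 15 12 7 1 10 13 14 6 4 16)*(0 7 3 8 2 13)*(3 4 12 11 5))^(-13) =(0 5 2 6 16 10 11 8 14 4 1 15 3 13 12 7)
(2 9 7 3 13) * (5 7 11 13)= (2 9 11 13)(3 5 7)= [0, 1, 9, 5, 4, 7, 6, 3, 8, 11, 10, 13, 12, 2]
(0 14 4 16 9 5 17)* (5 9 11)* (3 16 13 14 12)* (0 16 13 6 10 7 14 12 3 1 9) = (0 3 13 12 1 9)(4 6 10 7 14)(5 17 16 11) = [3, 9, 2, 13, 6, 17, 10, 14, 8, 0, 7, 5, 1, 12, 4, 15, 11, 16]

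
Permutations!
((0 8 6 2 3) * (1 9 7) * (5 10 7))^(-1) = (0 3 2 6 8)(1 7 10 5 9)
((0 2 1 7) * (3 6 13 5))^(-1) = (0 7 1 2)(3 5 13 6)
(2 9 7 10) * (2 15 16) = (2 9 7 10 15 16) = [0, 1, 9, 3, 4, 5, 6, 10, 8, 7, 15, 11, 12, 13, 14, 16, 2]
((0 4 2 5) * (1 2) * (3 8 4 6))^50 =((0 6 3 8 4 1 2 5))^50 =(0 3 4 2)(1 5 6 8)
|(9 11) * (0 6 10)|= |(0 6 10)(9 11)|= 6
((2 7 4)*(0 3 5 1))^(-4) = ((0 3 5 1)(2 7 4))^(-4) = (2 4 7)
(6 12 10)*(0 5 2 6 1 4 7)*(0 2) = [5, 4, 6, 3, 7, 0, 12, 2, 8, 9, 1, 11, 10] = (0 5)(1 4 7 2 6 12 10)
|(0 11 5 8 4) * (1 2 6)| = 15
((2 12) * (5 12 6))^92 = (12) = ((2 6 5 12))^92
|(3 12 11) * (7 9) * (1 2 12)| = 10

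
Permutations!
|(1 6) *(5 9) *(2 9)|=6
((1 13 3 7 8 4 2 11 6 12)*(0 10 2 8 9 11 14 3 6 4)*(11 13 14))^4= ((0 10 2 11 4 8)(1 14 3 7 9 13 6 12))^4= (0 4 2)(1 9)(3 6)(7 12)(8 11 10)(13 14)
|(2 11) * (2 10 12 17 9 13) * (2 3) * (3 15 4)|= 10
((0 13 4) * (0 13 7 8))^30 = (13)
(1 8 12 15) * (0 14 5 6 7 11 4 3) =(0 14 5 6 7 11 4 3)(1 8 12 15) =[14, 8, 2, 0, 3, 6, 7, 11, 12, 9, 10, 4, 15, 13, 5, 1]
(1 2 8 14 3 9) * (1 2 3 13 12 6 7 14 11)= (1 3 9 2 8 11)(6 7 14 13 12)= [0, 3, 8, 9, 4, 5, 7, 14, 11, 2, 10, 1, 6, 12, 13]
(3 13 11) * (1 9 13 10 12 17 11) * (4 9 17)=(1 17 11 3 10 12 4 9 13)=[0, 17, 2, 10, 9, 5, 6, 7, 8, 13, 12, 3, 4, 1, 14, 15, 16, 11]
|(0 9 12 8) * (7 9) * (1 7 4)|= |(0 4 1 7 9 12 8)|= 7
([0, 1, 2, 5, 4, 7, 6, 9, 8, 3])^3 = (3 9 7 5)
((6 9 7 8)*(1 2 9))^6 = (9)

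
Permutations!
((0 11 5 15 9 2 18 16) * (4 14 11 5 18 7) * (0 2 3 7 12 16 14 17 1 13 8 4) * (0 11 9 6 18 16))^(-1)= (0 12 2 16 11 7 3 9 14 18 6 15 5)(1 17 4 8 13)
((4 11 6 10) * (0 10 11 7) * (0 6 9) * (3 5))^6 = (0 9 11 6 7 4 10)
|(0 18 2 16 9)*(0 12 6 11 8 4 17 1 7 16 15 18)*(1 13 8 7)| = 12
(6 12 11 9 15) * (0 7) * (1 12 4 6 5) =[7, 12, 2, 3, 6, 1, 4, 0, 8, 15, 10, 9, 11, 13, 14, 5] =(0 7)(1 12 11 9 15 5)(4 6)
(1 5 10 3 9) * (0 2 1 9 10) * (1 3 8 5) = [2, 1, 3, 10, 4, 0, 6, 7, 5, 9, 8] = (0 2 3 10 8 5)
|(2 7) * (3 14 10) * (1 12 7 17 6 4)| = 21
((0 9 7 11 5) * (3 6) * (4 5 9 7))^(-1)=(0 5 4 9 11 7)(3 6)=((0 7 11 9 4 5)(3 6))^(-1)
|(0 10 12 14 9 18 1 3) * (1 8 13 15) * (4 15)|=12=|(0 10 12 14 9 18 8 13 4 15 1 3)|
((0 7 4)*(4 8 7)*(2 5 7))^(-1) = (0 4)(2 8 7 5)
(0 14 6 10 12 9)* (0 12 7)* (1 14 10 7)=(0 10 1 14 6 7)(9 12)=[10, 14, 2, 3, 4, 5, 7, 0, 8, 12, 1, 11, 9, 13, 6]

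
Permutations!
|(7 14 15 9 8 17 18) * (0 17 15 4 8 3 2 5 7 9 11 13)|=14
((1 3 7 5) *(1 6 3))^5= ((3 7 5 6))^5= (3 7 5 6)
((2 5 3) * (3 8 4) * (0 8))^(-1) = ((0 8 4 3 2 5))^(-1) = (0 5 2 3 4 8)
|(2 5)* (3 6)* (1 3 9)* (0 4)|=4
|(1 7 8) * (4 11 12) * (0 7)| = 12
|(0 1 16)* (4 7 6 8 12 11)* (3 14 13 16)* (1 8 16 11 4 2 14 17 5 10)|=|(0 8 12 4 7 6 16)(1 3 17 5 10)(2 14 13 11)|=140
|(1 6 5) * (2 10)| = |(1 6 5)(2 10)| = 6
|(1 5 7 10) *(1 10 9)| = 4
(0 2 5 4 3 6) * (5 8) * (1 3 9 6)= (0 2 8 5 4 9 6)(1 3)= [2, 3, 8, 1, 9, 4, 0, 7, 5, 6]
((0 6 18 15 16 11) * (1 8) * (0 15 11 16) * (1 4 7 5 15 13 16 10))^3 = (0 11 10 4 15 18 16 8 5 6 13 1 7)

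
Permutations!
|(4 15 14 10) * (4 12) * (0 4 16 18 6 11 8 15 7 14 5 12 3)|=24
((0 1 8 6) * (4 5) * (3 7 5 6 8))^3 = ((8)(0 1 3 7 5 4 6))^3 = (8)(0 7 6 3 4 1 5)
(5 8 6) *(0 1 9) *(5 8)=(0 1 9)(6 8)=[1, 9, 2, 3, 4, 5, 8, 7, 6, 0]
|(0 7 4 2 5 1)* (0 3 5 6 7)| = 12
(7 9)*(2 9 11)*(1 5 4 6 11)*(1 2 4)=(1 5)(2 9 7)(4 6 11)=[0, 5, 9, 3, 6, 1, 11, 2, 8, 7, 10, 4]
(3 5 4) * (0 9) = (0 9)(3 5 4) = [9, 1, 2, 5, 3, 4, 6, 7, 8, 0]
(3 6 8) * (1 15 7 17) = (1 15 7 17)(3 6 8) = [0, 15, 2, 6, 4, 5, 8, 17, 3, 9, 10, 11, 12, 13, 14, 7, 16, 1]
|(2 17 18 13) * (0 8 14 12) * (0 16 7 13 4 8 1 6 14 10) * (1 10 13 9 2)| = |(0 10)(1 6 14 12 16 7 9 2 17 18 4 8 13)| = 26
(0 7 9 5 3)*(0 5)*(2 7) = (0 2 7 9)(3 5) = [2, 1, 7, 5, 4, 3, 6, 9, 8, 0]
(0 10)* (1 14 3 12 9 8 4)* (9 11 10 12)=(0 12 11 10)(1 14 3 9 8 4)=[12, 14, 2, 9, 1, 5, 6, 7, 4, 8, 0, 10, 11, 13, 3]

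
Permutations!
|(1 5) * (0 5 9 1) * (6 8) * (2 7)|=|(0 5)(1 9)(2 7)(6 8)|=2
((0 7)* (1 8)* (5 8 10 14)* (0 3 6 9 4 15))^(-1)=((0 7 3 6 9 4 15)(1 10 14 5 8))^(-1)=(0 15 4 9 6 3 7)(1 8 5 14 10)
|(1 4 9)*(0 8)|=|(0 8)(1 4 9)|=6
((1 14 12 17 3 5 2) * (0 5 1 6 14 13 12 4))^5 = ((0 5 2 6 14 4)(1 13 12 17 3))^5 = (17)(0 4 14 6 2 5)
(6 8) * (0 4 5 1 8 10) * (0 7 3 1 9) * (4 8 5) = [8, 5, 2, 1, 4, 9, 10, 3, 6, 0, 7] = (0 8 6 10 7 3 1 5 9)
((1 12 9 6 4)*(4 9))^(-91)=((1 12 4)(6 9))^(-91)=(1 4 12)(6 9)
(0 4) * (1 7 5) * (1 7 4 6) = [6, 4, 2, 3, 0, 7, 1, 5] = (0 6 1 4)(5 7)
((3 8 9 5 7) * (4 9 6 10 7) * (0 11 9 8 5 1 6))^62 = ((0 11 9 1 6 10 7 3 5 4 8))^62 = (0 3 1 8 7 9 4 10 11 5 6)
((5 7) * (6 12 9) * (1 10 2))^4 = ((1 10 2)(5 7)(6 12 9))^4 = (1 10 2)(6 12 9)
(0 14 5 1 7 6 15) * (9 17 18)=(0 14 5 1 7 6 15)(9 17 18)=[14, 7, 2, 3, 4, 1, 15, 6, 8, 17, 10, 11, 12, 13, 5, 0, 16, 18, 9]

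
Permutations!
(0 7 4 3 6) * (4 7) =(7)(0 4 3 6) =[4, 1, 2, 6, 3, 5, 0, 7]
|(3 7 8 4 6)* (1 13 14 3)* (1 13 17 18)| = 21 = |(1 17 18)(3 7 8 4 6 13 14)|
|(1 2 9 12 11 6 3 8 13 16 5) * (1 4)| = |(1 2 9 12 11 6 3 8 13 16 5 4)| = 12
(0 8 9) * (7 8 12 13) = (0 12 13 7 8 9) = [12, 1, 2, 3, 4, 5, 6, 8, 9, 0, 10, 11, 13, 7]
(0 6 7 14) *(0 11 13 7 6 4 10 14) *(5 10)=(0 4 5 10 14 11 13 7)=[4, 1, 2, 3, 5, 10, 6, 0, 8, 9, 14, 13, 12, 7, 11]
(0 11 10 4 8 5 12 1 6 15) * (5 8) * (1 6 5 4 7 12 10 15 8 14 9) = (0 11 15)(1 5 10 7 12 6 8 14 9) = [11, 5, 2, 3, 4, 10, 8, 12, 14, 1, 7, 15, 6, 13, 9, 0]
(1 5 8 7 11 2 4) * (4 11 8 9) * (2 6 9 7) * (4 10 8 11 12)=(1 5 7 11 6 9 10 8 2 12 4)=[0, 5, 12, 3, 1, 7, 9, 11, 2, 10, 8, 6, 4]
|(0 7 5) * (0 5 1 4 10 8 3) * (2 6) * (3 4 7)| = |(0 3)(1 7)(2 6)(4 10 8)| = 6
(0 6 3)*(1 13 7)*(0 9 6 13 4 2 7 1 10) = (0 13 1 4 2 7 10)(3 9 6) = [13, 4, 7, 9, 2, 5, 3, 10, 8, 6, 0, 11, 12, 1]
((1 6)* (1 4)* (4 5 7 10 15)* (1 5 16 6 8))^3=((1 8)(4 5 7 10 15)(6 16))^3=(1 8)(4 10 5 15 7)(6 16)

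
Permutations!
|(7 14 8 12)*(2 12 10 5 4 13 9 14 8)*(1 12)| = 11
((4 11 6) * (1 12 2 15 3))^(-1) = ((1 12 2 15 3)(4 11 6))^(-1) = (1 3 15 2 12)(4 6 11)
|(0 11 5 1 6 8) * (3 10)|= 6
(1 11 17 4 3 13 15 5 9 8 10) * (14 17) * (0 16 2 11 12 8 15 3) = (0 16 2 11 14 17 4)(1 12 8 10)(3 13)(5 9 15) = [16, 12, 11, 13, 0, 9, 6, 7, 10, 15, 1, 14, 8, 3, 17, 5, 2, 4]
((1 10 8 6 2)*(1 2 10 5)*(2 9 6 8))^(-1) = (1 5)(2 10 6 9)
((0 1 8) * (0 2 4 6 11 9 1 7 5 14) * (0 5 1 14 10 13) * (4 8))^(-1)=(0 13 10 5 14 9 11 6 4 1 7)(2 8)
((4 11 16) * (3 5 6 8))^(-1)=((3 5 6 8)(4 11 16))^(-1)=(3 8 6 5)(4 16 11)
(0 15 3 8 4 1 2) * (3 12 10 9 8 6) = [15, 2, 0, 6, 1, 5, 3, 7, 4, 8, 9, 11, 10, 13, 14, 12] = (0 15 12 10 9 8 4 1 2)(3 6)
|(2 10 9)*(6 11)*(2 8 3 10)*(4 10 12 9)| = 4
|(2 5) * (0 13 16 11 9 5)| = 7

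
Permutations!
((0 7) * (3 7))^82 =(0 3 7) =((0 3 7))^82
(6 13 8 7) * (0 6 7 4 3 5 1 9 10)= (0 6 13 8 4 3 5 1 9 10)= [6, 9, 2, 5, 3, 1, 13, 7, 4, 10, 0, 11, 12, 8]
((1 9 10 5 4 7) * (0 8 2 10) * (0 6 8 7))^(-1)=(0 4 5 10 2 8 6 9 1 7)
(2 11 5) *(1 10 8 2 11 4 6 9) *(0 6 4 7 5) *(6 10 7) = (0 10 8 2 6 9 1 7 5 11) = [10, 7, 6, 3, 4, 11, 9, 5, 2, 1, 8, 0]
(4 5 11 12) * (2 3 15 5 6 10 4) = [0, 1, 3, 15, 6, 11, 10, 7, 8, 9, 4, 12, 2, 13, 14, 5] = (2 3 15 5 11 12)(4 6 10)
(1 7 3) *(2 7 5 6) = [0, 5, 7, 1, 4, 6, 2, 3] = (1 5 6 2 7 3)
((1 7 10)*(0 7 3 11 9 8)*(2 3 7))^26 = ((0 2 3 11 9 8)(1 7 10))^26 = (0 3 9)(1 10 7)(2 11 8)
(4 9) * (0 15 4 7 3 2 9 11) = (0 15 4 11)(2 9 7 3) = [15, 1, 9, 2, 11, 5, 6, 3, 8, 7, 10, 0, 12, 13, 14, 4]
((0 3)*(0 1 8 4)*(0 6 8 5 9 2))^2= ((0 3 1 5 9 2)(4 6 8))^2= (0 1 9)(2 3 5)(4 8 6)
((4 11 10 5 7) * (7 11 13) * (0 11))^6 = ((0 11 10 5)(4 13 7))^6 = (13)(0 10)(5 11)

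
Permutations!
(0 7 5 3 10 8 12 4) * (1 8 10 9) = [7, 8, 2, 9, 0, 3, 6, 5, 12, 1, 10, 11, 4] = (0 7 5 3 9 1 8 12 4)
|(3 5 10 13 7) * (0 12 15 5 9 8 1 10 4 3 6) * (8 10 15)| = |(0 12 8 1 15 5 4 3 9 10 13 7 6)| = 13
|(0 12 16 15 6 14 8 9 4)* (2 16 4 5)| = |(0 12 4)(2 16 15 6 14 8 9 5)| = 24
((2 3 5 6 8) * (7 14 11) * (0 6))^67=(0 6 8 2 3 5)(7 14 11)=((0 6 8 2 3 5)(7 14 11))^67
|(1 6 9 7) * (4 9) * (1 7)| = 4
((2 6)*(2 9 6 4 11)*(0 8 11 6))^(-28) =((0 8 11 2 4 6 9))^(-28) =(11)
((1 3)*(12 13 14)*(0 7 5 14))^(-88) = ((0 7 5 14 12 13)(1 3))^(-88) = (0 5 12)(7 14 13)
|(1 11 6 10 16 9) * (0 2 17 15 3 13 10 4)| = |(0 2 17 15 3 13 10 16 9 1 11 6 4)| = 13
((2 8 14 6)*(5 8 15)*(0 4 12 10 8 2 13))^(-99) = (15)(0 14 12 13 8 4 6 10)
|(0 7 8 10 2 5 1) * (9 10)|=|(0 7 8 9 10 2 5 1)|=8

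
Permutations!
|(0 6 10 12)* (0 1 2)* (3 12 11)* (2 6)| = 6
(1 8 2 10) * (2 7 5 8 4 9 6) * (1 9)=[0, 4, 10, 3, 1, 8, 2, 5, 7, 6, 9]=(1 4)(2 10 9 6)(5 8 7)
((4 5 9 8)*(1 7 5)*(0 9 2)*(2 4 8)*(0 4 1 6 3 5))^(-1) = ((0 9 2 4 6 3 5 1 7))^(-1) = (0 7 1 5 3 6 4 2 9)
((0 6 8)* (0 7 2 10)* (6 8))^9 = (0 10 2 7 8)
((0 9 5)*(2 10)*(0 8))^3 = ((0 9 5 8)(2 10))^3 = (0 8 5 9)(2 10)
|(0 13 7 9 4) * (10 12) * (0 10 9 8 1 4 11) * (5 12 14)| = 12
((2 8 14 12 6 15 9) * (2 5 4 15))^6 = (2 8 14 12 6)(4 9)(5 15)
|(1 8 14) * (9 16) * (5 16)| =3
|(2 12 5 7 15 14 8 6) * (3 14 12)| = 20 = |(2 3 14 8 6)(5 7 15 12)|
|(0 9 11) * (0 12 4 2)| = |(0 9 11 12 4 2)| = 6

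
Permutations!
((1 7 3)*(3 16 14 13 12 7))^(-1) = ((1 3)(7 16 14 13 12))^(-1) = (1 3)(7 12 13 14 16)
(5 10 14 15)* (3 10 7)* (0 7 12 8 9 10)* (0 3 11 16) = (0 7 11 16)(5 12 8 9 10 14 15) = [7, 1, 2, 3, 4, 12, 6, 11, 9, 10, 14, 16, 8, 13, 15, 5, 0]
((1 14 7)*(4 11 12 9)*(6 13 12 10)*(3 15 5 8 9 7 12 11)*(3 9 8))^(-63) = ((1 14 12 7)(3 15 5)(4 9)(6 13 11 10))^(-63) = (15)(1 14 12 7)(4 9)(6 13 11 10)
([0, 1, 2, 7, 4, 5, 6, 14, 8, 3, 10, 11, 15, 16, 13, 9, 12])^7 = (3 9 15 12 16 13 14 7)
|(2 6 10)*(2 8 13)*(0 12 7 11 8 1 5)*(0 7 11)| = |(0 12 11 8 13 2 6 10 1 5 7)| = 11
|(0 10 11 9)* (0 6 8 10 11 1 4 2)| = |(0 11 9 6 8 10 1 4 2)| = 9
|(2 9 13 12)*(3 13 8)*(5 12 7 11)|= 9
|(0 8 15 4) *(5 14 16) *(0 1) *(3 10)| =30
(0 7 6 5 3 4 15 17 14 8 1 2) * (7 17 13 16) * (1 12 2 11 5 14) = (0 17 1 11 5 3 4 15 13 16 7 6 14 8 12 2) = [17, 11, 0, 4, 15, 3, 14, 6, 12, 9, 10, 5, 2, 16, 8, 13, 7, 1]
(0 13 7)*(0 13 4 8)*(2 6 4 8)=(0 8)(2 6 4)(7 13)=[8, 1, 6, 3, 2, 5, 4, 13, 0, 9, 10, 11, 12, 7]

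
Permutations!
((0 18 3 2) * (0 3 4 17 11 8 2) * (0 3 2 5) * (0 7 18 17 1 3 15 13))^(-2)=(0 15 1 18 5 11)(3 4 7 8 17 13)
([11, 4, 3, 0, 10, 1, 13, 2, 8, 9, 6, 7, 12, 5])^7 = (0 7 3 11 2)(1 4 10 6 13 5)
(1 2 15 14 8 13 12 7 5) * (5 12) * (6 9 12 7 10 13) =(1 2 15 14 8 6 9 12 10 13 5) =[0, 2, 15, 3, 4, 1, 9, 7, 6, 12, 13, 11, 10, 5, 8, 14]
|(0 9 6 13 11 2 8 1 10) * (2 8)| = 8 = |(0 9 6 13 11 8 1 10)|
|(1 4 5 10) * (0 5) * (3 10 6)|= |(0 5 6 3 10 1 4)|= 7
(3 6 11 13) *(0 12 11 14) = (0 12 11 13 3 6 14) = [12, 1, 2, 6, 4, 5, 14, 7, 8, 9, 10, 13, 11, 3, 0]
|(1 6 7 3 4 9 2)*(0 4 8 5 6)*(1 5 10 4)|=|(0 1)(2 5 6 7 3 8 10 4 9)|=18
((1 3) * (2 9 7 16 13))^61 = (1 3)(2 9 7 16 13)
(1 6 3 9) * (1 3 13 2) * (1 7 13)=(1 6)(2 7 13)(3 9)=[0, 6, 7, 9, 4, 5, 1, 13, 8, 3, 10, 11, 12, 2]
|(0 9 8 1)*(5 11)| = 4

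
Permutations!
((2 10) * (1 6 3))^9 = (2 10)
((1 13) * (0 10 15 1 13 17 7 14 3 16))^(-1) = (0 16 3 14 7 17 1 15 10) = ((0 10 15 1 17 7 14 3 16))^(-1)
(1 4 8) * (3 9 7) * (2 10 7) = (1 4 8)(2 10 7 3 9) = [0, 4, 10, 9, 8, 5, 6, 3, 1, 2, 7]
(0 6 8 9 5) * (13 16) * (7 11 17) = (0 6 8 9 5)(7 11 17)(13 16) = [6, 1, 2, 3, 4, 0, 8, 11, 9, 5, 10, 17, 12, 16, 14, 15, 13, 7]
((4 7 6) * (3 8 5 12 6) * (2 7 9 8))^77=((2 7 3)(4 9 8 5 12 6))^77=(2 3 7)(4 6 12 5 8 9)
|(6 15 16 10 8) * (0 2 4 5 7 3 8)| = |(0 2 4 5 7 3 8 6 15 16 10)| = 11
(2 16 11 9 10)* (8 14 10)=(2 16 11 9 8 14 10)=[0, 1, 16, 3, 4, 5, 6, 7, 14, 8, 2, 9, 12, 13, 10, 15, 11]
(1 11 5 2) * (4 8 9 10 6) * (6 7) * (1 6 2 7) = (1 11 5 7 2 6 4 8 9 10) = [0, 11, 6, 3, 8, 7, 4, 2, 9, 10, 1, 5]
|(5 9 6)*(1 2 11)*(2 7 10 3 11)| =15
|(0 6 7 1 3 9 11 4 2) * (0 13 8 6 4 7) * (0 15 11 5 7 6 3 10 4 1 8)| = |(0 1 10 4 2 13)(3 9 5 7 8)(6 15 11)| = 30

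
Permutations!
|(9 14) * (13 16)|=|(9 14)(13 16)|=2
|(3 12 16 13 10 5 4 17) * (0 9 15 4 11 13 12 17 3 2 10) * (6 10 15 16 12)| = 40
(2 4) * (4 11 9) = (2 11 9 4) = [0, 1, 11, 3, 2, 5, 6, 7, 8, 4, 10, 9]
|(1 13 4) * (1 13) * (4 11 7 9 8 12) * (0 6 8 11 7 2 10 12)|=24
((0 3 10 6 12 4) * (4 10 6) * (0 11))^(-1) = (0 11 4 10 12 6 3)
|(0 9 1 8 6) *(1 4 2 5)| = |(0 9 4 2 5 1 8 6)| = 8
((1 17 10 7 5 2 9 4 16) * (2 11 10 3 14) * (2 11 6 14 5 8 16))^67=(1 17 3 5 6 14 11 10 7 8 16)(2 9 4)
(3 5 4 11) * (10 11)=[0, 1, 2, 5, 10, 4, 6, 7, 8, 9, 11, 3]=(3 5 4 10 11)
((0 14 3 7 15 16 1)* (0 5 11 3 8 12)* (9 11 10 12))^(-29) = (0 5 15 11 14 10 16 3 8 12 1 7 9)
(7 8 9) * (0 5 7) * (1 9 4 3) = (0 5 7 8 4 3 1 9) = [5, 9, 2, 1, 3, 7, 6, 8, 4, 0]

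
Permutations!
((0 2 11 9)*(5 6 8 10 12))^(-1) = (0 9 11 2)(5 12 10 8 6)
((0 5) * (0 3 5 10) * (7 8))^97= ((0 10)(3 5)(7 8))^97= (0 10)(3 5)(7 8)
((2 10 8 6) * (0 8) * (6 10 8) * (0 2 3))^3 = ((0 6 3)(2 8 10))^3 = (10)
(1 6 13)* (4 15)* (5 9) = (1 6 13)(4 15)(5 9) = [0, 6, 2, 3, 15, 9, 13, 7, 8, 5, 10, 11, 12, 1, 14, 4]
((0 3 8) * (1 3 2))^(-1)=((0 2 1 3 8))^(-1)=(0 8 3 1 2)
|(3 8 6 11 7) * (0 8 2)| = 7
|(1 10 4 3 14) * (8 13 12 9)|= |(1 10 4 3 14)(8 13 12 9)|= 20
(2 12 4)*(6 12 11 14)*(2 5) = (2 11 14 6 12 4 5) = [0, 1, 11, 3, 5, 2, 12, 7, 8, 9, 10, 14, 4, 13, 6]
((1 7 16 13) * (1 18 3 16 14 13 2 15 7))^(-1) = ((2 15 7 14 13 18 3 16))^(-1) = (2 16 3 18 13 14 7 15)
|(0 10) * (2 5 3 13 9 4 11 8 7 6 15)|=|(0 10)(2 5 3 13 9 4 11 8 7 6 15)|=22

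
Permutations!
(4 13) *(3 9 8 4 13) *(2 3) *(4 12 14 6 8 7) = (2 3 9 7 4)(6 8 12 14) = [0, 1, 3, 9, 2, 5, 8, 4, 12, 7, 10, 11, 14, 13, 6]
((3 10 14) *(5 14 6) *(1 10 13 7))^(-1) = (1 7 13 3 14 5 6 10)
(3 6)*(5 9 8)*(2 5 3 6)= (2 5 9 8 3)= [0, 1, 5, 2, 4, 9, 6, 7, 3, 8]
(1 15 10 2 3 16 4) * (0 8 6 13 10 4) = (0 8 6 13 10 2 3 16)(1 15 4) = [8, 15, 3, 16, 1, 5, 13, 7, 6, 9, 2, 11, 12, 10, 14, 4, 0]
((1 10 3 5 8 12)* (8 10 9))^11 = ((1 9 8 12)(3 5 10))^11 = (1 12 8 9)(3 10 5)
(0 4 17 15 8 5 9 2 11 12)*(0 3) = (0 4 17 15 8 5 9 2 11 12 3) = [4, 1, 11, 0, 17, 9, 6, 7, 5, 2, 10, 12, 3, 13, 14, 8, 16, 15]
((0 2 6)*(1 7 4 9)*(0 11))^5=(0 2 6 11)(1 7 4 9)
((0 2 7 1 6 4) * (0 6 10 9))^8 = ((0 2 7 1 10 9)(4 6))^8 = (0 7 10)(1 9 2)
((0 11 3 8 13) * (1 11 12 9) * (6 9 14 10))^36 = (0 10 1 8 12 6 11 13 14 9 3)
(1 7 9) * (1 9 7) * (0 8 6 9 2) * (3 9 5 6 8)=(0 3 9 2)(5 6)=[3, 1, 0, 9, 4, 6, 5, 7, 8, 2]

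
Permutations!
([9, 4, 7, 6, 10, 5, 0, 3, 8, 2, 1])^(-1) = [6, 10, 9, 7, 1, 5, 3, 2, 8, 0, 4]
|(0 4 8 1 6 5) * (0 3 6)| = |(0 4 8 1)(3 6 5)| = 12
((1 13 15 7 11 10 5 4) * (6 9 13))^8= (1 5 11 15 9)(4 10 7 13 6)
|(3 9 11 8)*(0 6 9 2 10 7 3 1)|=12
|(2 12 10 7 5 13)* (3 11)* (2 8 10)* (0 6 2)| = 20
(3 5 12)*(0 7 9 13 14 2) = [7, 1, 0, 5, 4, 12, 6, 9, 8, 13, 10, 11, 3, 14, 2] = (0 7 9 13 14 2)(3 5 12)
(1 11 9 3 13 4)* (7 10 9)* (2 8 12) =(1 11 7 10 9 3 13 4)(2 8 12) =[0, 11, 8, 13, 1, 5, 6, 10, 12, 3, 9, 7, 2, 4]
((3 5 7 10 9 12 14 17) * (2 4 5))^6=(2 12 5 17 10)(3 9 4 14 7)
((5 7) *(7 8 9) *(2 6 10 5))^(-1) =((2 6 10 5 8 9 7))^(-1) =(2 7 9 8 5 10 6)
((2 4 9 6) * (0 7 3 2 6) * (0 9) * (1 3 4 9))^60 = ((0 7 4)(1 3 2 9))^60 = (9)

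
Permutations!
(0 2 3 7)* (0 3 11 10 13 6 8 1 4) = (0 2 11 10 13 6 8 1 4)(3 7) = [2, 4, 11, 7, 0, 5, 8, 3, 1, 9, 13, 10, 12, 6]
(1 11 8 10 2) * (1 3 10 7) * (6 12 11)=(1 6 12 11 8 7)(2 3 10)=[0, 6, 3, 10, 4, 5, 12, 1, 7, 9, 2, 8, 11]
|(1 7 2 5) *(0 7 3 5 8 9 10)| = |(0 7 2 8 9 10)(1 3 5)| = 6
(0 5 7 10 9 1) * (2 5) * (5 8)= [2, 0, 8, 3, 4, 7, 6, 10, 5, 1, 9]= (0 2 8 5 7 10 9 1)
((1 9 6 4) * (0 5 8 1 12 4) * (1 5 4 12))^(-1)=(12)(0 6 9 1 4)(5 8)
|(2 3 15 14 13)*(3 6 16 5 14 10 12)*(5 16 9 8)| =28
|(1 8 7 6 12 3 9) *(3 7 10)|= 15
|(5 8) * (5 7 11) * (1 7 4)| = |(1 7 11 5 8 4)| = 6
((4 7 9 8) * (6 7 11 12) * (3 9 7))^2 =(3 8 11 6 9 4 12)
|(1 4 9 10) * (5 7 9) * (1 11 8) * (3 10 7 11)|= 10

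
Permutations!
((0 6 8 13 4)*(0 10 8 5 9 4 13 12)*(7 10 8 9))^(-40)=(13)(0 9 6 4 5 8 7 12 10)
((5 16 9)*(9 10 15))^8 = (5 15 16 9 10)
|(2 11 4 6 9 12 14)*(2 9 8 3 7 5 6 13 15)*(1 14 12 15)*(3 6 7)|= |(1 14 9 15 2 11 4 13)(5 7)(6 8)|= 8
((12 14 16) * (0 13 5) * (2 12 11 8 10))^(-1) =(0 5 13)(2 10 8 11 16 14 12)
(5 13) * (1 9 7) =(1 9 7)(5 13) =[0, 9, 2, 3, 4, 13, 6, 1, 8, 7, 10, 11, 12, 5]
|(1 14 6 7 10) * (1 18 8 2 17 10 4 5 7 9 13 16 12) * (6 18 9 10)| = 12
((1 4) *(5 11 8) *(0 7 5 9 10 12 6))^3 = ((0 7 5 11 8 9 10 12 6)(1 4))^3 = (0 11 10)(1 4)(5 9 6)(7 8 12)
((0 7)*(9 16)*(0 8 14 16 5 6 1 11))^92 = ((0 7 8 14 16 9 5 6 1 11))^92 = (0 8 16 5 1)(6 11 7 14 9)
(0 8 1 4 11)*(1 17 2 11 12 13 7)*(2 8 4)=(0 4 12 13 7 1 2 11)(8 17)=[4, 2, 11, 3, 12, 5, 6, 1, 17, 9, 10, 0, 13, 7, 14, 15, 16, 8]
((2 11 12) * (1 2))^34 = ((1 2 11 12))^34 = (1 11)(2 12)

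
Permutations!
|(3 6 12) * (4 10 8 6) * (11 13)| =6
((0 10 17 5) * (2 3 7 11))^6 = ((0 10 17 5)(2 3 7 11))^6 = (0 17)(2 7)(3 11)(5 10)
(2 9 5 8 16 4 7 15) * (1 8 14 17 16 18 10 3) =[0, 8, 9, 1, 7, 14, 6, 15, 18, 5, 3, 11, 12, 13, 17, 2, 4, 16, 10] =(1 8 18 10 3)(2 9 5 14 17 16 4 7 15)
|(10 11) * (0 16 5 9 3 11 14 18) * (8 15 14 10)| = 10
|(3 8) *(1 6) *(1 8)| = 4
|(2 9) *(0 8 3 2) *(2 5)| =6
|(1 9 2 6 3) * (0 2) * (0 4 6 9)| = 7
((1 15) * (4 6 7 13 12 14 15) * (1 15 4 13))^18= (15)(1 4 13 6 12 7 14)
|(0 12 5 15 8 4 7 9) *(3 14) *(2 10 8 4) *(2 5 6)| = |(0 12 6 2 10 8 5 15 4 7 9)(3 14)| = 22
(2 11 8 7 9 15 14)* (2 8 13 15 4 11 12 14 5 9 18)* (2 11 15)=[0, 1, 12, 3, 15, 9, 6, 18, 7, 4, 10, 13, 14, 2, 8, 5, 16, 17, 11]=(2 12 14 8 7 18 11 13)(4 15 5 9)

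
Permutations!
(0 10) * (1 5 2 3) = (0 10)(1 5 2 3) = [10, 5, 3, 1, 4, 2, 6, 7, 8, 9, 0]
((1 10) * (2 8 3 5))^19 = ((1 10)(2 8 3 5))^19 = (1 10)(2 5 3 8)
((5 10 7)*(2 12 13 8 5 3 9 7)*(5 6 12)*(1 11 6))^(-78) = (13)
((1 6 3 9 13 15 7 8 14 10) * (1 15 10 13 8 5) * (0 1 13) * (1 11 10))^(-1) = (0 14 8 9 3 6 1 13 5 7 15 10 11)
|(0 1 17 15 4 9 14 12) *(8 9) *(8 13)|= |(0 1 17 15 4 13 8 9 14 12)|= 10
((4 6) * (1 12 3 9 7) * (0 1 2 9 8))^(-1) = (0 8 3 12 1)(2 7 9)(4 6)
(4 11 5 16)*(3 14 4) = (3 14 4 11 5 16) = [0, 1, 2, 14, 11, 16, 6, 7, 8, 9, 10, 5, 12, 13, 4, 15, 3]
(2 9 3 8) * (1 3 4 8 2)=(1 3 2 9 4 8)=[0, 3, 9, 2, 8, 5, 6, 7, 1, 4]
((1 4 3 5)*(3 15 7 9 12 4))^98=(1 5 3)(4 9 15 12 7)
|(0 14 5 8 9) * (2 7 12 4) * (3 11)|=|(0 14 5 8 9)(2 7 12 4)(3 11)|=20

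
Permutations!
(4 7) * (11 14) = (4 7)(11 14) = [0, 1, 2, 3, 7, 5, 6, 4, 8, 9, 10, 14, 12, 13, 11]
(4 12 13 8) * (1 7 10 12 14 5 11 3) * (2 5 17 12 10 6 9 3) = [0, 7, 5, 1, 14, 11, 9, 6, 4, 3, 10, 2, 13, 8, 17, 15, 16, 12] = (1 7 6 9 3)(2 5 11)(4 14 17 12 13 8)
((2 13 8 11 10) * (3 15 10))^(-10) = (2 3 13 15 8 10 11)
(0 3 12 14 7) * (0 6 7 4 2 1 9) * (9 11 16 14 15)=(0 3 12 15 9)(1 11 16 14 4 2)(6 7)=[3, 11, 1, 12, 2, 5, 7, 6, 8, 0, 10, 16, 15, 13, 4, 9, 14]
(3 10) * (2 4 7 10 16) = (2 4 7 10 3 16) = [0, 1, 4, 16, 7, 5, 6, 10, 8, 9, 3, 11, 12, 13, 14, 15, 2]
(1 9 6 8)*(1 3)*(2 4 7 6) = (1 9 2 4 7 6 8 3) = [0, 9, 4, 1, 7, 5, 8, 6, 3, 2]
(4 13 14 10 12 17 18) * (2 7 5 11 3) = [0, 1, 7, 2, 13, 11, 6, 5, 8, 9, 12, 3, 17, 14, 10, 15, 16, 18, 4] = (2 7 5 11 3)(4 13 14 10 12 17 18)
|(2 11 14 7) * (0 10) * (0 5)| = |(0 10 5)(2 11 14 7)| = 12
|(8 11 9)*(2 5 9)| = 5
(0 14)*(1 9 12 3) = [14, 9, 2, 1, 4, 5, 6, 7, 8, 12, 10, 11, 3, 13, 0] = (0 14)(1 9 12 3)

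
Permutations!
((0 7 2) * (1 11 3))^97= (0 7 2)(1 11 3)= ((0 7 2)(1 11 3))^97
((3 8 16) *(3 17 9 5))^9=(3 17)(5 16)(8 9)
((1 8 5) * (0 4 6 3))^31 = (0 3 6 4)(1 8 5)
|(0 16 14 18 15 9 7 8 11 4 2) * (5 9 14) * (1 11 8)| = 9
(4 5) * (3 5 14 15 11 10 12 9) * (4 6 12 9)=(3 5 6 12 4 14 15 11 10 9)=[0, 1, 2, 5, 14, 6, 12, 7, 8, 3, 9, 10, 4, 13, 15, 11]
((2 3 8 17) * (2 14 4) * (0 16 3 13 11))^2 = (0 3 17 4 13)(2 11 16 8 14)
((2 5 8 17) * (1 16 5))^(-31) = ((1 16 5 8 17 2))^(-31) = (1 2 17 8 5 16)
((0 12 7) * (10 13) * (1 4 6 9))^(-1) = ((0 12 7)(1 4 6 9)(10 13))^(-1) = (0 7 12)(1 9 6 4)(10 13)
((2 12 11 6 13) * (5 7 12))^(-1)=(2 13 6 11 12 7 5)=((2 5 7 12 11 6 13))^(-1)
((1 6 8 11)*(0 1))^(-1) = (0 11 8 6 1)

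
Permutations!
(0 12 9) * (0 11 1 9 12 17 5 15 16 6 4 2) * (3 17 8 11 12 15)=(0 8 11 1 9 12 15 16 6 4 2)(3 17 5)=[8, 9, 0, 17, 2, 3, 4, 7, 11, 12, 10, 1, 15, 13, 14, 16, 6, 5]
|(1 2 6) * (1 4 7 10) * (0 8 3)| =|(0 8 3)(1 2 6 4 7 10)| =6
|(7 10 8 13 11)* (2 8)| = |(2 8 13 11 7 10)| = 6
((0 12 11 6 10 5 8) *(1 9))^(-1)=(0 8 5 10 6 11 12)(1 9)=((0 12 11 6 10 5 8)(1 9))^(-1)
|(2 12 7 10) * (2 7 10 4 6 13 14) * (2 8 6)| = 20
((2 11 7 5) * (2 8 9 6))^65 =(2 7 8 6 11 5 9)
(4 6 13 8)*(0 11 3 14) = (0 11 3 14)(4 6 13 8) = [11, 1, 2, 14, 6, 5, 13, 7, 4, 9, 10, 3, 12, 8, 0]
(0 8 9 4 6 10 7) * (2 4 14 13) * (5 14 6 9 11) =[8, 1, 4, 3, 9, 14, 10, 0, 11, 6, 7, 5, 12, 2, 13] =(0 8 11 5 14 13 2 4 9 6 10 7)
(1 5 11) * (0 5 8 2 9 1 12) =[5, 8, 9, 3, 4, 11, 6, 7, 2, 1, 10, 12, 0] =(0 5 11 12)(1 8 2 9)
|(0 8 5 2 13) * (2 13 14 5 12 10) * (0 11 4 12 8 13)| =9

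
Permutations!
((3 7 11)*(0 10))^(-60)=((0 10)(3 7 11))^(-60)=(11)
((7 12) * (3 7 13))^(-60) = (13)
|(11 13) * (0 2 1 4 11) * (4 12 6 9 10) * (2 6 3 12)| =14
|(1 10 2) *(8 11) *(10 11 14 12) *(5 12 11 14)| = 8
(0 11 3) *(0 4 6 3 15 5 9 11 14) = (0 14)(3 4 6)(5 9 11 15) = [14, 1, 2, 4, 6, 9, 3, 7, 8, 11, 10, 15, 12, 13, 0, 5]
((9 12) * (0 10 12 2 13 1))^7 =(13)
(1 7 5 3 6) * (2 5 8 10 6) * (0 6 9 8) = (0 6 1 7)(2 5 3)(8 10 9) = [6, 7, 5, 2, 4, 3, 1, 0, 10, 8, 9]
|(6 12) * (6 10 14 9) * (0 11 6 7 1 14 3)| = 12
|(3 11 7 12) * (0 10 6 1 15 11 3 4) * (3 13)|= 18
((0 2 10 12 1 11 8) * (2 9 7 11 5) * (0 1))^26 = ((0 9 7 11 8 1 5 2 10 12))^26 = (0 5 7 10 8)(1 9 2 11 12)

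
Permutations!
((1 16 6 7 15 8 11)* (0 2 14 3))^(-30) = ((0 2 14 3)(1 16 6 7 15 8 11))^(-30) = (0 14)(1 8 7 16 11 15 6)(2 3)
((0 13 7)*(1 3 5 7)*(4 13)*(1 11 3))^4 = (0 3 4 5 13 7 11) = ((0 4 13 11 3 5 7))^4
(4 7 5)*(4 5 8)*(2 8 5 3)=(2 8 4 7 5 3)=[0, 1, 8, 2, 7, 3, 6, 5, 4]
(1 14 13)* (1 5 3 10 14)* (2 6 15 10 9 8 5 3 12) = (2 6 15 10 14 13 3 9 8 5 12) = [0, 1, 6, 9, 4, 12, 15, 7, 5, 8, 14, 11, 2, 3, 13, 10]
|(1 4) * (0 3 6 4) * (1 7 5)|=7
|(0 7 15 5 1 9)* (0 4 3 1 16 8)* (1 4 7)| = 8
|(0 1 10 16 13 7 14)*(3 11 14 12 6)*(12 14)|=|(0 1 10 16 13 7 14)(3 11 12 6)|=28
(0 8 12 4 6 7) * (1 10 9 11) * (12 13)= [8, 10, 2, 3, 6, 5, 7, 0, 13, 11, 9, 1, 4, 12]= (0 8 13 12 4 6 7)(1 10 9 11)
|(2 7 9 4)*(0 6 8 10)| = |(0 6 8 10)(2 7 9 4)| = 4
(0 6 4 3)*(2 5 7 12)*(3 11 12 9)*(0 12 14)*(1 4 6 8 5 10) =(0 8 5 7 9 3 12 2 10 1 4 11 14) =[8, 4, 10, 12, 11, 7, 6, 9, 5, 3, 1, 14, 2, 13, 0]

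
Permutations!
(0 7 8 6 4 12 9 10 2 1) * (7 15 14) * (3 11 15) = (0 3 11 15 14 7 8 6 4 12 9 10 2 1) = [3, 0, 1, 11, 12, 5, 4, 8, 6, 10, 2, 15, 9, 13, 7, 14]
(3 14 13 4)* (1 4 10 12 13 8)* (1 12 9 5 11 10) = (1 4 3 14 8 12 13)(5 11 10 9) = [0, 4, 2, 14, 3, 11, 6, 7, 12, 5, 9, 10, 13, 1, 8]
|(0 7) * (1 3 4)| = 6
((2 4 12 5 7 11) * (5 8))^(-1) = (2 11 7 5 8 12 4)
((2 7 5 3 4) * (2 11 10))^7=((2 7 5 3 4 11 10))^7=(11)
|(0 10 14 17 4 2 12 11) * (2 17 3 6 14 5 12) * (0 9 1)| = |(0 10 5 12 11 9 1)(3 6 14)(4 17)| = 42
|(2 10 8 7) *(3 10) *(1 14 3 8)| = 12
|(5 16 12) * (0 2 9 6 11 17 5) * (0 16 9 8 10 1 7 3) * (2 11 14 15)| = 14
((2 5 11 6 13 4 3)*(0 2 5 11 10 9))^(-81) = (0 9 10 5 3 4 13 6 11 2)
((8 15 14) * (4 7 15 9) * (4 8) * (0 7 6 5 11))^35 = ((0 7 15 14 4 6 5 11)(8 9))^35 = (0 14 5 7 4 11 15 6)(8 9)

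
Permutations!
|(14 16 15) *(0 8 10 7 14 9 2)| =9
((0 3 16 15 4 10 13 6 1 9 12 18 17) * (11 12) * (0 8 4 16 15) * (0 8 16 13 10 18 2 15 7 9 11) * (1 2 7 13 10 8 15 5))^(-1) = ((0 3 13 6 2 5 1 11 12 7 9)(4 18 17 16 15 10 8))^(-1) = (0 9 7 12 11 1 5 2 6 13 3)(4 8 10 15 16 17 18)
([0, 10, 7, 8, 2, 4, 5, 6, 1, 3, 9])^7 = [0, 9, 6, 1, 7, 2, 4, 5, 10, 8, 3]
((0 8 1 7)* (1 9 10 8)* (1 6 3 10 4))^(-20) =((0 6 3 10 8 9 4 1 7))^(-20) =(0 1 9 10 6 7 4 8 3)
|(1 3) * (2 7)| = |(1 3)(2 7)| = 2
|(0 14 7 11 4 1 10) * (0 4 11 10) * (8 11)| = 6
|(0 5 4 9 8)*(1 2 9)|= |(0 5 4 1 2 9 8)|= 7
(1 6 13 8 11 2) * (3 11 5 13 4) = (1 6 4 3 11 2)(5 13 8) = [0, 6, 1, 11, 3, 13, 4, 7, 5, 9, 10, 2, 12, 8]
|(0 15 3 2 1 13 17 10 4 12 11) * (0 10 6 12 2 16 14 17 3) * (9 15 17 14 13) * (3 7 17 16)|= |(0 16 13 7 17 6 12 11 10 4 2 1 9 15)|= 14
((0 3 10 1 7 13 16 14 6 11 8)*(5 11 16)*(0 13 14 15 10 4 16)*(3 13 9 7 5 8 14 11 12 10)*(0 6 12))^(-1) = ((0 13 8 9 7 11 14 12 10 1 5)(3 4 16 15))^(-1) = (0 5 1 10 12 14 11 7 9 8 13)(3 15 16 4)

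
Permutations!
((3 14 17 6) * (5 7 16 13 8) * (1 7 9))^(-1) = (1 9 5 8 13 16 7)(3 6 17 14)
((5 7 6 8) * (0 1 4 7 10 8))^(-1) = (0 6 7 4 1)(5 8 10)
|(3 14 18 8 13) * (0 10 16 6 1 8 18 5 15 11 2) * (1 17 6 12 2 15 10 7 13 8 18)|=|(0 7 13 3 14 5 10 16 12 2)(1 18)(6 17)(11 15)|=10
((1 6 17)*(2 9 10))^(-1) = ((1 6 17)(2 9 10))^(-1) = (1 17 6)(2 10 9)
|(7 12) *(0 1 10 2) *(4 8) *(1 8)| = 6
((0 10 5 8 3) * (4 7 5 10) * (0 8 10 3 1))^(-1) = (0 1 8 3 10 5 7 4) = ((0 4 7 5 10 3 8 1))^(-1)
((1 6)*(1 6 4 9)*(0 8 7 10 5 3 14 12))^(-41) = ((0 8 7 10 5 3 14 12)(1 4 9))^(-41) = (0 12 14 3 5 10 7 8)(1 4 9)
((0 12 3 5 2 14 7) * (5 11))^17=(0 12 3 11 5 2 14 7)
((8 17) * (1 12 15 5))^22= ((1 12 15 5)(8 17))^22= (17)(1 15)(5 12)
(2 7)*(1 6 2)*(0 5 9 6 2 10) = (0 5 9 6 10)(1 2 7) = [5, 2, 7, 3, 4, 9, 10, 1, 8, 6, 0]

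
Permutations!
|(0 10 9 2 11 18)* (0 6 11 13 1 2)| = |(0 10 9)(1 2 13)(6 11 18)| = 3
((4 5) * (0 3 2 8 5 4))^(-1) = (0 5 8 2 3)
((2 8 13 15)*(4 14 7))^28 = (15)(4 14 7)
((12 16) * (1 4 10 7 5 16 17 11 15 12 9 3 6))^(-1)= (1 6 3 9 16 5 7 10 4)(11 17 12 15)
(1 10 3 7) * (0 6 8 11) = (0 6 8 11)(1 10 3 7) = [6, 10, 2, 7, 4, 5, 8, 1, 11, 9, 3, 0]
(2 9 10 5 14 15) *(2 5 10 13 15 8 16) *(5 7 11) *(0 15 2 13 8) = (0 15 7 11 5 14)(2 9 8 16 13) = [15, 1, 9, 3, 4, 14, 6, 11, 16, 8, 10, 5, 12, 2, 0, 7, 13]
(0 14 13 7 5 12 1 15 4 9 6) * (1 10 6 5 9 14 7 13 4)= [7, 15, 2, 3, 14, 12, 0, 9, 8, 5, 6, 11, 10, 13, 4, 1]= (0 7 9 5 12 10 6)(1 15)(4 14)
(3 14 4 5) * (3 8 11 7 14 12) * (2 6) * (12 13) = (2 6)(3 13 12)(4 5 8 11 7 14) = [0, 1, 6, 13, 5, 8, 2, 14, 11, 9, 10, 7, 3, 12, 4]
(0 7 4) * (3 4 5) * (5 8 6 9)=[7, 1, 2, 4, 0, 3, 9, 8, 6, 5]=(0 7 8 6 9 5 3 4)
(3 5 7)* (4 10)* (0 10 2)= (0 10 4 2)(3 5 7)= [10, 1, 0, 5, 2, 7, 6, 3, 8, 9, 4]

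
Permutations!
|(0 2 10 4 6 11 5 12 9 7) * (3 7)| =|(0 2 10 4 6 11 5 12 9 3 7)| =11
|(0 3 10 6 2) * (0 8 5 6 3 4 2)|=6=|(0 4 2 8 5 6)(3 10)|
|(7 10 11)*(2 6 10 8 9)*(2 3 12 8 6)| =|(3 12 8 9)(6 10 11 7)| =4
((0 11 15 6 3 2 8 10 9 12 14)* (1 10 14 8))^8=((0 11 15 6 3 2 1 10 9 12 8 14))^8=(0 9 3)(1 15 8)(2 11 12)(6 14 10)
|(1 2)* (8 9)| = |(1 2)(8 9)| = 2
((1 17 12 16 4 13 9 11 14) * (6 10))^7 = (1 11 13 16 17 14 9 4 12)(6 10)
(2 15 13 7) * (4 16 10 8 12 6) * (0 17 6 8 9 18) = (0 17 6 4 16 10 9 18)(2 15 13 7)(8 12) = [17, 1, 15, 3, 16, 5, 4, 2, 12, 18, 9, 11, 8, 7, 14, 13, 10, 6, 0]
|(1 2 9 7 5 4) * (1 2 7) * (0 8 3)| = |(0 8 3)(1 7 5 4 2 9)| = 6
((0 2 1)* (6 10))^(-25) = (0 1 2)(6 10)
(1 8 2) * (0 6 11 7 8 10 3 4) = (0 6 11 7 8 2 1 10 3 4) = [6, 10, 1, 4, 0, 5, 11, 8, 2, 9, 3, 7]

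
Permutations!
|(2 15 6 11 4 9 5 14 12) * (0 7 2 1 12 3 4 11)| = 10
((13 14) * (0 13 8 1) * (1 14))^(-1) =((0 13 1)(8 14))^(-1) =(0 1 13)(8 14)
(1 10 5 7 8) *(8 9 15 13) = (1 10 5 7 9 15 13 8) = [0, 10, 2, 3, 4, 7, 6, 9, 1, 15, 5, 11, 12, 8, 14, 13]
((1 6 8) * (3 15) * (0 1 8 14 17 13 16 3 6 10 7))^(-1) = (0 7 10 1)(3 16 13 17 14 6 15)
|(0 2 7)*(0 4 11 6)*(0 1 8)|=8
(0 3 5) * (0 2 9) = [3, 1, 9, 5, 4, 2, 6, 7, 8, 0] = (0 3 5 2 9)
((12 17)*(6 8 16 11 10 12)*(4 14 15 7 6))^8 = (4 10 8 15 17 11 6 14 12 16 7)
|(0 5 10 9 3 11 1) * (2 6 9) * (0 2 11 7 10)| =8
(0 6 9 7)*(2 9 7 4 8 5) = (0 6 7)(2 9 4 8 5) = [6, 1, 9, 3, 8, 2, 7, 0, 5, 4]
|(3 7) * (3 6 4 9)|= 5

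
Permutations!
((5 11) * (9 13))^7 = ((5 11)(9 13))^7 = (5 11)(9 13)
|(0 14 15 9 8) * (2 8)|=6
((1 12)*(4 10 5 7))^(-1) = ((1 12)(4 10 5 7))^(-1) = (1 12)(4 7 5 10)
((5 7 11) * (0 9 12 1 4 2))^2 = (0 12 4)(1 2 9)(5 11 7)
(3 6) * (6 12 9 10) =[0, 1, 2, 12, 4, 5, 3, 7, 8, 10, 6, 11, 9] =(3 12 9 10 6)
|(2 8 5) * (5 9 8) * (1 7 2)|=|(1 7 2 5)(8 9)|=4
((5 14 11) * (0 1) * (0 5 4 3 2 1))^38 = ((1 5 14 11 4 3 2))^38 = (1 11 2 14 3 5 4)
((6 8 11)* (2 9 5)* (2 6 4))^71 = (2 9 5 6 8 11 4)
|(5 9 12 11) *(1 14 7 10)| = |(1 14 7 10)(5 9 12 11)| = 4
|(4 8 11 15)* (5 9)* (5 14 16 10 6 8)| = |(4 5 9 14 16 10 6 8 11 15)| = 10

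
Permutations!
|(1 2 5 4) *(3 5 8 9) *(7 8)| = 8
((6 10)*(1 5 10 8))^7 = (1 10 8 5 6)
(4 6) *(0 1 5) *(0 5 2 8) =(0 1 2 8)(4 6) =[1, 2, 8, 3, 6, 5, 4, 7, 0]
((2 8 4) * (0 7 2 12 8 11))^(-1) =(0 11 2 7)(4 8 12)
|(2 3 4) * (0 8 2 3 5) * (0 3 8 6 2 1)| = |(0 6 2 5 3 4 8 1)| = 8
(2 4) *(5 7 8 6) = [0, 1, 4, 3, 2, 7, 5, 8, 6] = (2 4)(5 7 8 6)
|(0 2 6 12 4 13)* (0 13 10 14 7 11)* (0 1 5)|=11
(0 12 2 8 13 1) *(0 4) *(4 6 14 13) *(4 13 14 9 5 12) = (14)(0 4)(1 6 9 5 12 2 8 13) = [4, 6, 8, 3, 0, 12, 9, 7, 13, 5, 10, 11, 2, 1, 14]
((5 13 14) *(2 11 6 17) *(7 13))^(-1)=((2 11 6 17)(5 7 13 14))^(-1)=(2 17 6 11)(5 14 13 7)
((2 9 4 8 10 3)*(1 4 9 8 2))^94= (1 10 2)(3 8 4)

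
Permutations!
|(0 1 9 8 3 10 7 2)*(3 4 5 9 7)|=|(0 1 7 2)(3 10)(4 5 9 8)|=4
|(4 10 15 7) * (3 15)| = 5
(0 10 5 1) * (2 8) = (0 10 5 1)(2 8) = [10, 0, 8, 3, 4, 1, 6, 7, 2, 9, 5]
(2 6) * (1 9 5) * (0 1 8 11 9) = (0 1)(2 6)(5 8 11 9) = [1, 0, 6, 3, 4, 8, 2, 7, 11, 5, 10, 9]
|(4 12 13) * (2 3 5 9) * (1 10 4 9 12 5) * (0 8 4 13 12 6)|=|(0 8 4 5 6)(1 10 13 9 2 3)|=30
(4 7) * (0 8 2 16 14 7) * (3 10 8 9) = (0 9 3 10 8 2 16 14 7 4) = [9, 1, 16, 10, 0, 5, 6, 4, 2, 3, 8, 11, 12, 13, 7, 15, 14]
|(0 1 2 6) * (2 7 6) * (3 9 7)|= 6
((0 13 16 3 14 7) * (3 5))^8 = (0 13 16 5 3 14 7)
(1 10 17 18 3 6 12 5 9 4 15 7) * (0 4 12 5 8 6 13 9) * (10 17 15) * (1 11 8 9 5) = (0 4 10 15 7 11 8 6 1 17 18 3 13 5)(9 12) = [4, 17, 2, 13, 10, 0, 1, 11, 6, 12, 15, 8, 9, 5, 14, 7, 16, 18, 3]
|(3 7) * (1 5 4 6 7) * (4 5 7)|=6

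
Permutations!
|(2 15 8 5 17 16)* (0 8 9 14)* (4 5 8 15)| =20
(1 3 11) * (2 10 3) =[0, 2, 10, 11, 4, 5, 6, 7, 8, 9, 3, 1] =(1 2 10 3 11)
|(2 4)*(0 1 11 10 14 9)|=6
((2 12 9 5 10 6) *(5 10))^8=(2 10 12 6 9)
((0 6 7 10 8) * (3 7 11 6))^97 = ((0 3 7 10 8)(6 11))^97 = (0 7 8 3 10)(6 11)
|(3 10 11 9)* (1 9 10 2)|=4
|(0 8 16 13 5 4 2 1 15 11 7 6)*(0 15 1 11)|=|(0 8 16 13 5 4 2 11 7 6 15)|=11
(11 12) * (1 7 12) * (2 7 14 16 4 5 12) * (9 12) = (1 14 16 4 5 9 12 11)(2 7) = [0, 14, 7, 3, 5, 9, 6, 2, 8, 12, 10, 1, 11, 13, 16, 15, 4]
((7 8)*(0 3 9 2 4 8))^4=((0 3 9 2 4 8 7))^4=(0 4 3 8 9 7 2)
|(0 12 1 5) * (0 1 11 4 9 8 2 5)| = 9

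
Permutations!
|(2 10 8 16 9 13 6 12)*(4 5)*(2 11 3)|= |(2 10 8 16 9 13 6 12 11 3)(4 5)|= 10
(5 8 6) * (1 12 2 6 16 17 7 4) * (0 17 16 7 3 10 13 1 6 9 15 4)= (0 17 3 10 13 1 12 2 9 15 4 6 5 8 7)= [17, 12, 9, 10, 6, 8, 5, 0, 7, 15, 13, 11, 2, 1, 14, 4, 16, 3]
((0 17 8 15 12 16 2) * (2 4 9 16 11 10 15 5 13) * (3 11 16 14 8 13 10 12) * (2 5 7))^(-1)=((0 17 13 5 10 15 3 11 12 16 4 9 14 8 7 2))^(-1)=(0 2 7 8 14 9 4 16 12 11 3 15 10 5 13 17)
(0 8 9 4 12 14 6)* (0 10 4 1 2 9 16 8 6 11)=[6, 2, 9, 3, 12, 5, 10, 7, 16, 1, 4, 0, 14, 13, 11, 15, 8]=(0 6 10 4 12 14 11)(1 2 9)(8 16)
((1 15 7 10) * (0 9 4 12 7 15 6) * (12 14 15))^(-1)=(0 6 1 10 7 12 15 14 4 9)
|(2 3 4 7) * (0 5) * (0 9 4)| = |(0 5 9 4 7 2 3)| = 7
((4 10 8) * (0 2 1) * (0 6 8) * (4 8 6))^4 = (0 10 4 1 2)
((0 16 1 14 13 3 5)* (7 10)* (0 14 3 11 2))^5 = (0 14 16 13 1 11 3 2 5)(7 10)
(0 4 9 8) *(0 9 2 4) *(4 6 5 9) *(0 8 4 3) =(0 8 3)(2 6 5 9 4) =[8, 1, 6, 0, 2, 9, 5, 7, 3, 4]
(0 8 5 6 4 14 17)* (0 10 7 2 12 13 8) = (2 12 13 8 5 6 4 14 17 10 7) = [0, 1, 12, 3, 14, 6, 4, 2, 5, 9, 7, 11, 13, 8, 17, 15, 16, 10]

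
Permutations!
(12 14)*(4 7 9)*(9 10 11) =[0, 1, 2, 3, 7, 5, 6, 10, 8, 4, 11, 9, 14, 13, 12] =(4 7 10 11 9)(12 14)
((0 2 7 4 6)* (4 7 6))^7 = ((7)(0 2 6))^7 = (7)(0 2 6)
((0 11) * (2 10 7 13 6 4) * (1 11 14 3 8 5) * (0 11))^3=(0 8)(1 3)(2 13)(4 7)(5 14)(6 10)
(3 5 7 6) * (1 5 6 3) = (1 5 7 3 6) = [0, 5, 2, 6, 4, 7, 1, 3]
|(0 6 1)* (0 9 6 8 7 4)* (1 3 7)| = |(0 8 1 9 6 3 7 4)| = 8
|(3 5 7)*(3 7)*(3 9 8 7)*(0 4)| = |(0 4)(3 5 9 8 7)| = 10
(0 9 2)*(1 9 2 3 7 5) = (0 2)(1 9 3 7 5) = [2, 9, 0, 7, 4, 1, 6, 5, 8, 3]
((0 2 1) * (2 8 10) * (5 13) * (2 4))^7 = ((0 8 10 4 2 1)(5 13))^7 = (0 8 10 4 2 1)(5 13)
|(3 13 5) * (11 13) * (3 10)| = |(3 11 13 5 10)| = 5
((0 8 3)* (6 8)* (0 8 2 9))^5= (0 6 2 9)(3 8)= ((0 6 2 9)(3 8))^5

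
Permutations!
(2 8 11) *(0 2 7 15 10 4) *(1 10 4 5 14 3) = (0 2 8 11 7 15 4)(1 10 5 14 3) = [2, 10, 8, 1, 0, 14, 6, 15, 11, 9, 5, 7, 12, 13, 3, 4]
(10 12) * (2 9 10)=(2 9 10 12)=[0, 1, 9, 3, 4, 5, 6, 7, 8, 10, 12, 11, 2]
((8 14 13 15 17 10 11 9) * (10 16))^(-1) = (8 9 11 10 16 17 15 13 14)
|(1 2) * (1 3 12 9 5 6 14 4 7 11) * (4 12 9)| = 11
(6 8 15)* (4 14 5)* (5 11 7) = [0, 1, 2, 3, 14, 4, 8, 5, 15, 9, 10, 7, 12, 13, 11, 6] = (4 14 11 7 5)(6 8 15)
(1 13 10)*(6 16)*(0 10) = (0 10 1 13)(6 16) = [10, 13, 2, 3, 4, 5, 16, 7, 8, 9, 1, 11, 12, 0, 14, 15, 6]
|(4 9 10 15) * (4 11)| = 5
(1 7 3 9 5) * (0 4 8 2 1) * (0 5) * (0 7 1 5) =(0 4 8 2 5)(3 9 7) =[4, 1, 5, 9, 8, 0, 6, 3, 2, 7]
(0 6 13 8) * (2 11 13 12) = [6, 1, 11, 3, 4, 5, 12, 7, 0, 9, 10, 13, 2, 8] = (0 6 12 2 11 13 8)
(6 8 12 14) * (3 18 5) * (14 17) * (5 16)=(3 18 16 5)(6 8 12 17 14)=[0, 1, 2, 18, 4, 3, 8, 7, 12, 9, 10, 11, 17, 13, 6, 15, 5, 14, 16]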